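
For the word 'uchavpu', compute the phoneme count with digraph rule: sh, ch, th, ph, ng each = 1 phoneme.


Parsing 'uchavpu' greedily, digraphs first:
  'u' -> vowel phoneme (phonemes so far: 1)
  'ch' -> digraph (1 consonant phoneme) (phonemes so far: 2)
  'a' -> vowel phoneme (phonemes so far: 3)
  'v' -> consonant phoneme (phonemes so far: 4)
  'p' -> consonant phoneme (phonemes so far: 5)
  'u' -> vowel phoneme (phonemes so far: 6)
Total phonemes: 6

6


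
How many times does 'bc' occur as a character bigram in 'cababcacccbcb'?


Scanning 'cababcacccbcb' for bigram 'bc':
  Position 0: 'ca' -> no
  Position 1: 'ab' -> no
  Position 2: 'ba' -> no
  Position 3: 'ab' -> no
  Position 4: 'bc' -> MATCH
  Position 5: 'ca' -> no
  Position 6: 'ac' -> no
  Position 7: 'cc' -> no
  Position 8: 'cc' -> no
  Position 9: 'cb' -> no
  Position 10: 'bc' -> MATCH
  Position 11: 'cb' -> no
Total matches: 2

2


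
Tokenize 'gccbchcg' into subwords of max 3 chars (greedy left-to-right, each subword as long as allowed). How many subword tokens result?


'gccbchcg' has 8 characters.
Chunking with max size 3:
  Chunk 1: 'gcc' (positions 0-2)
  Chunk 2: 'bch' (positions 3-5)
  Chunk 3: 'cg' (positions 6-7)
Total chunks: ceil(8 / 3) = 3

3


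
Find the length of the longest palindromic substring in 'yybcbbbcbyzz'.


Scanning 'yybcbbbcbyzz' for palindromic substrings.
Substring at positions 1-9: 'ybcbbbcby'.
Check: reverse('ybcbbbcby') = 'ybcbbbcby' -> palindrome confirmed.
Neighbouring characters ('y' / 'z') break symmetry, so it cannot extend further.
No longer palindromic substring exists; longest length = 9

9


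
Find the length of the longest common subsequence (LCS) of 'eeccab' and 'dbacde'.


DP table for LCS of 'eeccab' and 'dbacde':
       d  b  a  c  d  e
    0  0  0  0  0  0  0
  e 0  0  0  0  0  0  1
  e 0  0  0  0  0  0  1
  c 0  0  0  0  1  1  1
  c 0  0  0  0  1  1  1
  a 0  0  0  1  1  1  1
  b 0  0  1  1  1  1  1
LCS: 'e'
LCS length = 1

1


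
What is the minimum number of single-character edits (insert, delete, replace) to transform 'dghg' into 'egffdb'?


Building DP table for s1='dghg' (len 4) and s2='egffdb' (len 6):
       e  g  f  f  d  b
    0  1  2  3  4  5  6
  d 1  1  2  3  4  4  5
  g 2  2  1  2  3  4  5
  h 3  3  2  2  3  4  5
  g 4  4  3  3  3  4  5
Edit distance = dp[4][6] = 5

5


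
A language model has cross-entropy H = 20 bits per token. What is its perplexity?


Perplexity formula: PP = 2^H
H = 20
PP = 2^20
PP = 2^20 = 1048576

1048576


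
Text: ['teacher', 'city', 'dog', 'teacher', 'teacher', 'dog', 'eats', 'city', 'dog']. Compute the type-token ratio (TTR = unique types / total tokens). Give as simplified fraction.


Tokens: 9
Unique types: ('city', 'dog', 'eats', 'teacher') = 4
TTR = 4/9
Already in lowest terms.

4/9


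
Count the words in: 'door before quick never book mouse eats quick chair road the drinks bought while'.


Counting words by splitting on spaces:
  Word 1: 'door'
  Word 2: 'before'
  Word 3: 'quick'
  Word 4: 'never'
  Word 5: 'book'
  Word 6: 'mouse'
  Word 7: 'eats'
  Word 8: 'quick'
  Word 9: 'chair'
  Word 10: 'road'
  Word 11: 'the'
  Word 12: 'drinks'
  Word 13: 'bought'
  Word 14: 'while'
Total words: 14

14


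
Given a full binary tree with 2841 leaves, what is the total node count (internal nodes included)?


Leaf nodes (terminals): 2841
Internal nodes = n - 1 = 2841 - 1 = 2840
Total = leaves + internal = 2841 + 2840 = 5681

5681


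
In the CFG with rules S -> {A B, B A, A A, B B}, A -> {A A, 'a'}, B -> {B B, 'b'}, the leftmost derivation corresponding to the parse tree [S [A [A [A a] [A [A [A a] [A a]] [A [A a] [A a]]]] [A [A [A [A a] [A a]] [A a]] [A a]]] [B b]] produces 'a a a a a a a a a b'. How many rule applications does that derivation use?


Every bracketed nonterminal node [X ...] in the tree is produced by exactly one rule application.
Reading the tree off as a leftmost derivation:
  Step 1: S  =>  A B   (applied S -> A B)
  Step 2: A B  =>  A A B   (applied A -> A A)
  Step 3: A A B  =>  A A A B   (applied A -> A A)
  Step 4: A A A B  =>  a A A B   (applied A -> a)
  Step 5: a A A B  =>  a A A A B   (applied A -> A A)
  Step 6: a A A A B  =>  a A A A A B   (applied A -> A A)
  Step 7: a A A A A B  =>  a a A A A B   (applied A -> a)
  Step 8: a a A A A B  =>  a a a A A B   (applied A -> a)
  Step 9: a a a A A B  =>  a a a A A A B   (applied A -> A A)
  Step 10: a a a A A A B  =>  a a a a A A B   (applied A -> a)
  Step 11: a a a a A A B  =>  a a a a a A B   (applied A -> a)
  Step 12: a a a a a A B  =>  a a a a a A A B   (applied A -> A A)
  Step 13: a a a a a A A B  =>  a a a a a A A A B   (applied A -> A A)
  Step 14: a a a a a A A A B  =>  a a a a a A A A A B   (applied A -> A A)
  Step 15: a a a a a A A A A B  =>  a a a a a a A A A B   (applied A -> a)
  Step 16: a a a a a a A A A B  =>  a a a a a a a A A B   (applied A -> a)
  Step 17: a a a a a a a A A B  =>  a a a a a a a a A B   (applied A -> a)
  Step 18: a a a a a a a a A B  =>  a a a a a a a a a B   (applied A -> a)
  Step 19: a a a a a a a a a B  =>  a a a a a a a a a b   (applied B -> b)
Final yield: a a a a a a a a a b
Total rewrite steps: 19

19


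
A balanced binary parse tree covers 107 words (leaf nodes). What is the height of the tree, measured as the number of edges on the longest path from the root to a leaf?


In a balanced binary tree with n leaves the deepest leaf is ceil(log2(n)) edges below the root.
log2(107) = 6.7415
ceil(6.7415) = 7
height (edges) = 7

7


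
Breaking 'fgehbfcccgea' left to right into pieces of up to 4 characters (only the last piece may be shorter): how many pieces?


'fgehbfcccgea' has 12 characters.
Chunking with max size 4:
  Chunk 1: 'fgeh' (positions 0-3)
  Chunk 2: 'bfcc' (positions 4-7)
  Chunk 3: 'cgea' (positions 8-11)
Total chunks: ceil(12 / 4) = 3

3


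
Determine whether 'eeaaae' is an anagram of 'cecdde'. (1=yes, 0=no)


Sort characters of 'eeaaae': 'aaaeee'
Sort characters of 'cecdde': 'ccddee'
Sorted forms differ -> they are NOT anagrams
Result: 0

0


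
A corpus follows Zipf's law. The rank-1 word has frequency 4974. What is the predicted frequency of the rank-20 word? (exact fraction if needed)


Zipf's law: freq(rank) = f1 / rank
f1 = 4974, rank = 20
freq = 4974 / 20
GCD(4974, 20) = 2
Simplified: 2487/10

2487/10


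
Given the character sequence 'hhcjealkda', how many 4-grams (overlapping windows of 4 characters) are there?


String 'hhcjealkda' has length L = 10.
Number of overlapping n-grams = L - n + 1
Substituting: 10 - 4 + 1 = 7

7


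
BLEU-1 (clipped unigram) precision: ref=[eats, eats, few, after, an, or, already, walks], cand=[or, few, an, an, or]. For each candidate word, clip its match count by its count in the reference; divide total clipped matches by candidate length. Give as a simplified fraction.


Reference word counts: {'after': 1, 'already': 1, 'an': 1, 'eats': 2, 'few': 1, 'or': 1, 'walks': 1}
Checking each candidate word (with clipping):
  'or' -> in reference (ref count 1, used 1/1) -> match (matches: 1)
  'few' -> in reference (ref count 1, used 1/1) -> match (matches: 2)
  'an' -> in reference (ref count 1, used 1/1) -> match (matches: 3)
  'an' -> ref count 1 already used up (1/1) -> clipped, no match (matches: 3)
  'or' -> ref count 1 already used up (1/1) -> clipped, no match (matches: 3)
Clipped matches: 3, Candidate length: 5
Precision = 3/5

3/5


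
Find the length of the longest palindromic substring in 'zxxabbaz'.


Scanning 'zxxabbaz' for palindromic substrings.
Substring at positions 3-6: 'abba'.
Check: reverse('abba') = 'abba' -> palindrome confirmed.
Neighbouring characters ('x' / 'z') break symmetry, so it cannot extend further.
No longer palindromic substring exists; longest length = 4

4


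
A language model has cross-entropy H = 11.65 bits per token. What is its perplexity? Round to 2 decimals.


Perplexity formula: PP = 2^H
H = 11.65
PP = 2^11.65
Decompose: 2^11.65 = 2^11 * 2^0.65
2^11 = 2048, 2^0.65 ~ 1.5691682
PP ~ 2048 * 1.5691682 = 3213.6564736
Rounded to 2 decimals: 3213.66

3213.66


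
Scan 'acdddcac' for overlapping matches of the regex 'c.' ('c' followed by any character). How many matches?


Pattern: c. means 'c' followed by any character.
Scanning 'acdddcac' position-by-position:
  Pos 0: window 'ac' -> no
  Pos 1: window 'cd' -> MATCH
  Pos 2: window 'dd' -> no
  Pos 3: window 'dd' -> no
  Pos 4: window 'dc' -> no
  Pos 5: window 'ca' -> MATCH
  Pos 6: window 'ac' -> no
  Pos 7: window 'c' -> no
Total matches: 2

2


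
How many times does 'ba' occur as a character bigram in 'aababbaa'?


Scanning 'aababbaa' for bigram 'ba':
  Position 0: 'aa' -> no
  Position 1: 'ab' -> no
  Position 2: 'ba' -> MATCH
  Position 3: 'ab' -> no
  Position 4: 'bb' -> no
  Position 5: 'ba' -> MATCH
  Position 6: 'aa' -> no
Total matches: 2

2


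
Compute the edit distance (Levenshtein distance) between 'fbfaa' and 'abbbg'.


Building DP table for s1='fbfaa' (len 5) and s2='abbbg' (len 5):
       a  b  b  b  g
    0  1  2  3  4  5
  f 1  1  2  3  4  5
  b 2  2  1  2  3  4
  f 3  3  2  2  3  4
  a 4  3  3  3  3  4
  a 5  4  4  4  4  4
Edit distance = dp[5][5] = 4

4


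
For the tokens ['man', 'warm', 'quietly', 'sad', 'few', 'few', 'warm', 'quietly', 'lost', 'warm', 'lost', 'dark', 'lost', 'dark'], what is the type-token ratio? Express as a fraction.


Tokens: 14
Unique types: ('dark', 'few', 'lost', 'man', 'quietly', 'sad', 'warm') = 7
TTR = 7/14
Simplify: divide both by 7 -> 1/2
TTR = 1/2

1/2


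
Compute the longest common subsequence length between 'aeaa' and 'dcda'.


DP table for LCS of 'aeaa' and 'dcda':
       d  c  d  a
    0  0  0  0  0
  a 0  0  0  0  1
  e 0  0  0  0  1
  a 0  0  0  0  1
  a 0  0  0  0  1
LCS: 'a'
LCS length = 1

1


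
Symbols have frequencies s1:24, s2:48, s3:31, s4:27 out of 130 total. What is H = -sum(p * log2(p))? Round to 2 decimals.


Computing entropy H = -sum(p_i * log2(p_i)):
  s1: p = 24/130 = 0.1846, -p*log2(p) = 0.4500
  s2: p = 48/130 = 0.3692, -p*log2(p) = 0.5307
  s3: p = 31/130 = 0.2385, -p*log2(p) = 0.4932
  s4: p = 27/130 = 0.2077, -p*log2(p) = 0.4709
H = sum of terms = 1.9448
Rounded to 2 decimals: 1.94

1.94


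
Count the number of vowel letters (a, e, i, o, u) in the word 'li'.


Scanning each character of 'li':
  Position 1: 'l' -> consonant (running count: 0)
  Position 2: 'i' -> vowel (running count: 1)
Total vowels: 1

1


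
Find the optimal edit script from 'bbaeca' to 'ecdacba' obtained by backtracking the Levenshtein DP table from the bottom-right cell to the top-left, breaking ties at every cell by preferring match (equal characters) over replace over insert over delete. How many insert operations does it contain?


Edit distance = 5. Backtracking from cell (6, 7) with preference match > replace > insert > delete,
then listing the resulting alignment 'bbaeca' -> 'ecdacba' left to right:
  Step 1: insert 'e' [insertion #1]
  Step 2: replace b->c
  Step 3: replace b->d
  Step 4: keep 'a'
  Step 5: replace e->c
  Step 6: replace c->b
  Step 7: keep 'a'
Total insertions: 1

1


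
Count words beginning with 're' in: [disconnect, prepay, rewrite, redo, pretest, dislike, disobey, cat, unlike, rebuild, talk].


Checking each word for prefix 're':
  'disconnect' -> no (count: 0)
  'prepay' -> no (count: 0)
  'rewrite' -> YES, starts with 're' (count: 1)
  'redo' -> YES, starts with 're' (count: 2)
  'pretest' -> no (count: 2)
  'dislike' -> no (count: 2)
  'disobey' -> no (count: 2)
  'cat' -> no (count: 2)
  'unlike' -> no (count: 2)
  'rebuild' -> YES, starts with 're' (count: 3)
  'talk' -> no (count: 3)
Total with prefix 're': 3

3


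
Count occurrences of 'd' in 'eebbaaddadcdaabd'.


Scanning 'eebbaaddadcdaabd' for 'd':
  Position 6: 'd' -> MATCH (count: 1)
  Position 7: 'd' -> MATCH (count: 2)
  Position 9: 'd' -> MATCH (count: 3)
  Position 11: 'd' -> MATCH (count: 4)
  Position 15: 'd' -> MATCH (count: 5)
Total occurrences of 'd': 5

5


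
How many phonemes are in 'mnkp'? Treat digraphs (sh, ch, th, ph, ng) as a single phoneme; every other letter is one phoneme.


Parsing 'mnkp' greedily, digraphs first:
  'm' -> consonant phoneme (phonemes so far: 1)
  'n' -> consonant phoneme (phonemes so far: 2)
  'k' -> consonant phoneme (phonemes so far: 3)
  'p' -> consonant phoneme (phonemes so far: 4)
Total phonemes: 4

4


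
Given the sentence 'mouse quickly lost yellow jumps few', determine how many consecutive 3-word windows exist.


Word trigrams from [6] words:
  Trigram 1: (mouse quickly lost)
  Trigram 2: (quickly lost yellow)
  Trigram 3: (lost yellow jumps)
  Trigram 4: (yellow jumps few)
Total word trigrams: 6 - 2 = 4

4


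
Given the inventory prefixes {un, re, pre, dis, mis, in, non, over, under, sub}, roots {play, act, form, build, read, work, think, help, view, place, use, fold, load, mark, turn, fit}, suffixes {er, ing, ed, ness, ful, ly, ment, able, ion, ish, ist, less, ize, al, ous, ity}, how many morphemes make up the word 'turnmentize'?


Segmenting 'turnmentize' against the inventory:
  'turn' -> root (morpheme 1)
  'ment' -> suffix (morpheme 2)
  'ize' -> suffix (morpheme 3)
Total morphemes: 3

3


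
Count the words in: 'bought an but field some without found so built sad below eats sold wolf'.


Counting words by splitting on spaces:
  Word 1: 'bought'
  Word 2: 'an'
  Word 3: 'but'
  Word 4: 'field'
  Word 5: 'some'
  Word 6: 'without'
  Word 7: 'found'
  Word 8: 'so'
  Word 9: 'built'
  Word 10: 'sad'
  Word 11: 'below'
  Word 12: 'eats'
  Word 13: 'sold'
  Word 14: 'wolf'
Total words: 14

14


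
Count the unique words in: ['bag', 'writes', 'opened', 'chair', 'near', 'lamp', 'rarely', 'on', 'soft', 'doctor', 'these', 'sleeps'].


Listing all tokens and tracking unique types:
  Token 1: 'bag' -> NEW (unique so far: 1)
  Token 2: 'writes' -> NEW (unique so far: 2)
  Token 3: 'opened' -> NEW (unique so far: 3)
  Token 4: 'chair' -> NEW (unique so far: 4)
  Token 5: 'near' -> NEW (unique so far: 5)
  Token 6: 'lamp' -> NEW (unique so far: 6)
  Token 7: 'rarely' -> NEW (unique so far: 7)
  Token 8: 'on' -> NEW (unique so far: 8)
  Token 9: 'soft' -> NEW (unique so far: 9)
  Token 10: 'doctor' -> NEW (unique so far: 10)
  Token 11: 'these' -> NEW (unique so far: 11)
  Token 12: 'sleeps' -> NEW (unique so far: 12)
Unique types: ('bag', 'chair', 'doctor', 'lamp', 'near', 'on', 'opened', 'rarely', 'sleeps', 'soft', 'these', 'writes')
Vocabulary size: 12

12


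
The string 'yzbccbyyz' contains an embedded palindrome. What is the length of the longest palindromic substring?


Scanning 'yzbccbyyz' for palindromic substrings.
Substring at positions 2-5: 'bccb'.
Check: reverse('bccb') = 'bccb' -> palindrome confirmed.
Neighbouring characters ('z' / 'y') break symmetry, so it cannot extend further.
No longer palindromic substring exists; longest length = 4

4


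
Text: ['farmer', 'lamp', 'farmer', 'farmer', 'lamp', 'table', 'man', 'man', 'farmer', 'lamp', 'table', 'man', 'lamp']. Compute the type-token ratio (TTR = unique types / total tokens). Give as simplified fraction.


Tokens: 13
Unique types: ('farmer', 'lamp', 'man', 'table') = 4
TTR = 4/13
Already in lowest terms.

4/13


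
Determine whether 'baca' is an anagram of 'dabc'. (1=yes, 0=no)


Sort characters of 'baca': 'aabc'
Sort characters of 'dabc': 'abcd'
Sorted forms differ -> they are NOT anagrams
Result: 0

0


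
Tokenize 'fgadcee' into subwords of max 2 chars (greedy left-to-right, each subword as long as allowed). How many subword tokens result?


'fgadcee' has 7 characters.
Chunking with max size 2:
  Chunk 1: 'fg' (positions 0-1)
  Chunk 2: 'ad' (positions 2-3)
  Chunk 3: 'ce' (positions 4-5)
  Chunk 4: 'e' (positions 6-6)
Total chunks: ceil(7 / 2) = 4

4


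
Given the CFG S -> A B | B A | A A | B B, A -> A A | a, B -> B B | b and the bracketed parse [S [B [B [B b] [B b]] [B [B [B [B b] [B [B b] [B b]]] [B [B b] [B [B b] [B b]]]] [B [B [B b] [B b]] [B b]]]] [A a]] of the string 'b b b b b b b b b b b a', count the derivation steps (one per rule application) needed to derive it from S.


Every bracketed nonterminal node [X ...] in the tree is produced by exactly one rule application.
Reading the tree off as a leftmost derivation:
  Step 1: S  =>  B A   (applied S -> B A)
  Step 2: B A  =>  B B A   (applied B -> B B)
  Step 3: B B A  =>  B B B A   (applied B -> B B)
  Step 4: B B B A  =>  b B B A   (applied B -> b)
  Step 5: b B B A  =>  b b B A   (applied B -> b)
  Step 6: b b B A  =>  b b B B A   (applied B -> B B)
  Step 7: b b B B A  =>  b b B B B A   (applied B -> B B)
  Step 8: b b B B B A  =>  b b B B B B A   (applied B -> B B)
  Step 9: b b B B B B A  =>  b b b B B B A   (applied B -> b)
  Step 10: b b b B B B A  =>  b b b B B B B A   (applied B -> B B)
  Step 11: b b b B B B B A  =>  b b b b B B B A   (applied B -> b)
  Step 12: b b b b B B B A  =>  b b b b b B B A   (applied B -> b)
  Step 13: b b b b b B B A  =>  b b b b b B B B A   (applied B -> B B)
  Step 14: b b b b b B B B A  =>  b b b b b b B B A   (applied B -> b)
  Step 15: b b b b b b B B A  =>  b b b b b b B B B A   (applied B -> B B)
  Step 16: b b b b b b B B B A  =>  b b b b b b b B B A   (applied B -> b)
  Step 17: b b b b b b b B B A  =>  b b b b b b b b B A   (applied B -> b)
  Step 18: b b b b b b b b B A  =>  b b b b b b b b B B A   (applied B -> B B)
  Step 19: b b b b b b b b B B A  =>  b b b b b b b b B B B A   (applied B -> B B)
  Step 20: b b b b b b b b B B B A  =>  b b b b b b b b b B B A   (applied B -> b)
  Step 21: b b b b b b b b b B B A  =>  b b b b b b b b b b B A   (applied B -> b)
  Step 22: b b b b b b b b b b B A  =>  b b b b b b b b b b b A   (applied B -> b)
  Step 23: b b b b b b b b b b b A  =>  b b b b b b b b b b b a   (applied A -> a)
Final yield: b b b b b b b b b b b a
Total rewrite steps: 23

23


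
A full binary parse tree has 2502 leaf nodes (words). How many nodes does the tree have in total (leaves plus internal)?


Leaf nodes (terminals): 2502
Internal nodes = n - 1 = 2502 - 1 = 2501
Total = leaves + internal = 2502 + 2501 = 5003

5003


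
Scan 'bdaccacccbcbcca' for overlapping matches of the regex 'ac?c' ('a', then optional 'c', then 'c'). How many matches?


Pattern: ac?c means 'a', then optional 'c', then 'c'.
Scanning 'bdaccacccbcbcca' position-by-position:
  Pos 0: window 'bda' -> no
  Pos 1: window 'dac' -> no
  Pos 2: window 'acc' -> MATCH
  Pos 3: window 'cca' -> no
  Pos 4: window 'cac' -> no
  Pos 5: window 'acc' -> MATCH
  Pos 6: window 'ccc' -> no
  Pos 7: window 'ccb' -> no
  Pos 8: window 'cbc' -> no
  Pos 9: window 'bcb' -> no
  Pos 10: window 'cbc' -> no
  Pos 11: window 'bcc' -> no
  Pos 12: window 'cca' -> no
  Pos 13: window 'ca' -> no
  Pos 14: window 'a' -> no
Total matches: 2

2


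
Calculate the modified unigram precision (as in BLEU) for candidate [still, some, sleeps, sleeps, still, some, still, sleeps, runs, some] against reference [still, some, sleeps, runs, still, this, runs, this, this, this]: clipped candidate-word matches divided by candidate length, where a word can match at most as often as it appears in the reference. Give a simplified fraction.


Reference word counts: {'runs': 2, 'sleeps': 1, 'some': 1, 'still': 2, 'this': 4}
Checking each candidate word (with clipping):
  'still' -> in reference (ref count 2, used 1/2) -> match (matches: 1)
  'some' -> in reference (ref count 1, used 1/1) -> match (matches: 2)
  'sleeps' -> in reference (ref count 1, used 1/1) -> match (matches: 3)
  'sleeps' -> ref count 1 already used up (1/1) -> clipped, no match (matches: 3)
  'still' -> in reference (ref count 2, used 2/2) -> match (matches: 4)
  'some' -> ref count 1 already used up (1/1) -> clipped, no match (matches: 4)
  'still' -> ref count 2 already used up (2/2) -> clipped, no match (matches: 4)
  'sleeps' -> ref count 1 already used up (1/1) -> clipped, no match (matches: 4)
  'runs' -> in reference (ref count 2, used 1/2) -> match (matches: 5)
  'some' -> ref count 1 already used up (1/1) -> clipped, no match (matches: 5)
Clipped matches: 5, Candidate length: 10
Precision = 5/10 = 1/2

1/2


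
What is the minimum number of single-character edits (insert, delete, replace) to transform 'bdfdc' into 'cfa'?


Building DP table for s1='bdfdc' (len 5) and s2='cfa' (len 3):
       c  f  a
    0  1  2  3
  b 1  1  2  3
  d 2  2  2  3
  f 3  3  2  3
  d 4  4  3  3
  c 5  4  4  4
Edit distance = dp[5][3] = 4

4


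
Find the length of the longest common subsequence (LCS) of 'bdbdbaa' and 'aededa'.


DP table for LCS of 'bdbdbaa' and 'aededa':
       a  e  d  e  d  a
    0  0  0  0  0  0  0
  b 0  0  0  0  0  0  0
  d 0  0  0  1  1  1  1
  b 0  0  0  1  1  1  1
  d 0  0  0  1  1  2  2
  b 0  0  0  1  1  2  2
  a 0  1  1  1  1  2  3
  a 0  1  1  1  1  2  3
LCS: 'dda'
LCS length = 3

3


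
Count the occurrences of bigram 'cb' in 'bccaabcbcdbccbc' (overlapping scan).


Scanning 'bccaabcbcdbccbc' for bigram 'cb':
  Position 0: 'bc' -> no
  Position 1: 'cc' -> no
  Position 2: 'ca' -> no
  Position 3: 'aa' -> no
  Position 4: 'ab' -> no
  Position 5: 'bc' -> no
  Position 6: 'cb' -> MATCH
  Position 7: 'bc' -> no
  Position 8: 'cd' -> no
  Position 9: 'db' -> no
  Position 10: 'bc' -> no
  Position 11: 'cc' -> no
  Position 12: 'cb' -> MATCH
  Position 13: 'bc' -> no
Total matches: 2

2


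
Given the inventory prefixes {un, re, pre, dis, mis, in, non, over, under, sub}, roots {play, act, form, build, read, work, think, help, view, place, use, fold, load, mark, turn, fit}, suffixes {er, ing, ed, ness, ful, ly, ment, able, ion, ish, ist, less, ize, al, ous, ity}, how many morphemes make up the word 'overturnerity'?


Segmenting 'overturnerity' against the inventory:
  'over' -> prefix (morpheme 1)
  'turn' -> root (morpheme 2)
  'er' -> suffix (morpheme 3)
  'ity' -> suffix (morpheme 4)
Total morphemes: 4

4


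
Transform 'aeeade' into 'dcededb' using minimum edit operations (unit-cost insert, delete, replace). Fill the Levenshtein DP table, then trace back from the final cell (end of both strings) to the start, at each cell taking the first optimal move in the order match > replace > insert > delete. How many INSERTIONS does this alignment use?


Edit distance = 5. Backtracking from cell (6, 7) with preference match > replace > insert > delete,
then listing the resulting alignment 'aeeade' -> 'dcededb' left to right:
  Step 1: insert 'd' [insertion #1]
  Step 2: replace a->c
  Step 3: keep 'e'
  Step 4: replace e->d
  Step 5: replace a->e
  Step 6: keep 'd'
  Step 7: replace e->b
Total insertions: 1

1


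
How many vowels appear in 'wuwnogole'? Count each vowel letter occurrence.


Scanning each character of 'wuwnogole':
  Position 1: 'w' -> consonant (running count: 0)
  Position 2: 'u' -> vowel (running count: 1)
  Position 3: 'w' -> consonant (running count: 1)
  Position 4: 'n' -> consonant (running count: 1)
  Position 5: 'o' -> vowel (running count: 2)
  Position 6: 'g' -> consonant (running count: 2)
  Position 7: 'o' -> vowel (running count: 3)
  Position 8: 'l' -> consonant (running count: 3)
  Position 9: 'e' -> vowel (running count: 4)
Total vowels: 4

4


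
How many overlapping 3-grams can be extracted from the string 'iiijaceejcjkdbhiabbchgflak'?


String 'iiijaceejcjkdbhiabbchgflak' has length L = 26.
Number of overlapping n-grams = L - n + 1
Substituting: 26 - 3 + 1 = 24

24


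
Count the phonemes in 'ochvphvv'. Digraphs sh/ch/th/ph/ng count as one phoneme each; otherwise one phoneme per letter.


Parsing 'ochvphvv' greedily, digraphs first:
  'o' -> vowel phoneme (phonemes so far: 1)
  'ch' -> digraph (1 consonant phoneme) (phonemes so far: 2)
  'v' -> consonant phoneme (phonemes so far: 3)
  'ph' -> digraph (1 consonant phoneme) (phonemes so far: 4)
  'v' -> consonant phoneme (phonemes so far: 5)
  'v' -> consonant phoneme (phonemes so far: 6)
Total phonemes: 6

6


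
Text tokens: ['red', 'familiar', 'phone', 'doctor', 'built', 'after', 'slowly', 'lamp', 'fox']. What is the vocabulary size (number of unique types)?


Listing all tokens and tracking unique types:
  Token 1: 'red' -> NEW (unique so far: 1)
  Token 2: 'familiar' -> NEW (unique so far: 2)
  Token 3: 'phone' -> NEW (unique so far: 3)
  Token 4: 'doctor' -> NEW (unique so far: 4)
  Token 5: 'built' -> NEW (unique so far: 5)
  Token 6: 'after' -> NEW (unique so far: 6)
  Token 7: 'slowly' -> NEW (unique so far: 7)
  Token 8: 'lamp' -> NEW (unique so far: 8)
  Token 9: 'fox' -> NEW (unique so far: 9)
Unique types: ('after', 'built', 'doctor', 'familiar', 'fox', 'lamp', 'phone', 'red', 'slowly')
Vocabulary size: 9

9


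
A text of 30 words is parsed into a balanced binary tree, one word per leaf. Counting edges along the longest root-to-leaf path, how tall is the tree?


In a balanced binary tree with n leaves the deepest leaf is ceil(log2(n)) edges below the root.
log2(30) = 4.9069
ceil(4.9069) = 5
height (edges) = 5

5


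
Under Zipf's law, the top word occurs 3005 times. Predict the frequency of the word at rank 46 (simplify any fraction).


Zipf's law: freq(rank) = f1 / rank
f1 = 3005, rank = 46
freq = 3005 / 46
GCD(3005, 46) = 1
Simplified: 3005/46

3005/46


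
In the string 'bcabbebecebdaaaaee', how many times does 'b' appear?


Scanning 'bcabbebecebdaaaaee' for 'b':
  Position 0: 'b' -> MATCH (count: 1)
  Position 3: 'b' -> MATCH (count: 2)
  Position 4: 'b' -> MATCH (count: 3)
  Position 6: 'b' -> MATCH (count: 4)
  Position 10: 'b' -> MATCH (count: 5)
Total occurrences of 'b': 5

5


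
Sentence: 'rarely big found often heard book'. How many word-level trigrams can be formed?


Word trigrams from [6] words:
  Trigram 1: (rarely big found)
  Trigram 2: (big found often)
  Trigram 3: (found often heard)
  Trigram 4: (often heard book)
Total word trigrams: 6 - 2 = 4

4


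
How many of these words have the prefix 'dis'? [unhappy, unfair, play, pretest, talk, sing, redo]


Checking each word for prefix 'dis':
  'unhappy' -> no (count: 0)
  'unfair' -> no (count: 0)
  'play' -> no (count: 0)
  'pretest' -> no (count: 0)
  'talk' -> no (count: 0)
  'sing' -> no (count: 0)
  'redo' -> no (count: 0)
Total with prefix 'dis': 0

0


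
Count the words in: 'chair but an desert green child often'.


Counting words by splitting on spaces:
  Word 1: 'chair'
  Word 2: 'but'
  Word 3: 'an'
  Word 4: 'desert'
  Word 5: 'green'
  Word 6: 'child'
  Word 7: 'often'
Total words: 7

7


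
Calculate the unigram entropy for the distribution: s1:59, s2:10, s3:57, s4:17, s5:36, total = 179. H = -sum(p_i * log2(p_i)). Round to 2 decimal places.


Computing entropy H = -sum(p_i * log2(p_i)):
  s1: p = 59/179 = 0.3296, -p*log2(p) = 0.5278
  s2: p = 10/179 = 0.0559, -p*log2(p) = 0.2325
  s3: p = 57/179 = 0.3184, -p*log2(p) = 0.5257
  s4: p = 17/179 = 0.0950, -p*log2(p) = 0.3226
  s5: p = 36/179 = 0.2011, -p*log2(p) = 0.4654
H = sum of terms = 2.0740
Rounded to 2 decimals: 2.07

2.07


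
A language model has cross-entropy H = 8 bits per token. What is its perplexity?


Perplexity formula: PP = 2^H
H = 8
PP = 2^8
Steps: 2^1 = 2, 2^2 = 4, 2^3 = 8, 2^4 = 16, 2^5 = 32, 2^6 = 64, 2^7 = 128, 2^8 = 256
PP = 256

256


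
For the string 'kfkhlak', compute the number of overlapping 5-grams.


String 'kfkhlak' has length L = 7.
Number of overlapping n-grams = L - n + 1
Substituting: 7 - 5 + 1 = 3

3


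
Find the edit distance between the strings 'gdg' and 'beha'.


Building DP table for s1='gdg' (len 3) and s2='beha' (len 4):
       b  e  h  a
    0  1  2  3  4
  g 1  1  2  3  4
  d 2  2  2  3  4
  g 3  3  3  3  4
Edit distance = dp[3][4] = 4

4


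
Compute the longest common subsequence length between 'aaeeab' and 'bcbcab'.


DP table for LCS of 'aaeeab' and 'bcbcab':
       b  c  b  c  a  b
    0  0  0  0  0  0  0
  a 0  0  0  0  0  1  1
  a 0  0  0  0  0  1  1
  e 0  0  0  0  0  1  1
  e 0  0  0  0  0  1  1
  a 0  0  0  0  0  1  1
  b 0  1  1  1  1  1  2
LCS: 'ab'
LCS length = 2

2


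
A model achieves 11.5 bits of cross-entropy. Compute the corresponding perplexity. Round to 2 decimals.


Perplexity formula: PP = 2^H
H = 11.5
PP = 2^11.5
Decompose: 2^11.5 = 2^11 * 2^0.5 = 2^11 * sqrt(2)
2^11 = 2048, sqrt(2) ~ 1.4142136
PP ~ 2048 * 1.4142136 = 2896.3094528
Rounded to 2 decimals: 2896.31

2896.31


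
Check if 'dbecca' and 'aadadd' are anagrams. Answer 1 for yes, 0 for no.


Sort characters of 'dbecca': 'abccde'
Sort characters of 'aadadd': 'aaaddd'
Sorted forms differ -> they are NOT anagrams
Result: 0

0


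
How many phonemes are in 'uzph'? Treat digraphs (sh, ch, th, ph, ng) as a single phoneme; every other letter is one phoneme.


Parsing 'uzph' greedily, digraphs first:
  'u' -> vowel phoneme (phonemes so far: 1)
  'z' -> consonant phoneme (phonemes so far: 2)
  'ph' -> digraph (1 consonant phoneme) (phonemes so far: 3)
Total phonemes: 3

3


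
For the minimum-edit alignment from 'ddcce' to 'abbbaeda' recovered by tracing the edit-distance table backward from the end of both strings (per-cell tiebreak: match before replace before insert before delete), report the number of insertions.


Edit distance = 7. Backtracking from cell (5, 8) with preference match > replace > insert > delete,
then listing the resulting alignment 'ddcce' -> 'abbbaeda' left to right:
  Step 1: insert 'a' [insertion #1]
  Step 2: replace d->b
  Step 3: replace d->b
  Step 4: replace c->b
  Step 5: replace c->a
  Step 6: keep 'e'
  Step 7: insert 'd' [insertion #2]
  Step 8: insert 'a' [insertion #3]
Total insertions: 3

3


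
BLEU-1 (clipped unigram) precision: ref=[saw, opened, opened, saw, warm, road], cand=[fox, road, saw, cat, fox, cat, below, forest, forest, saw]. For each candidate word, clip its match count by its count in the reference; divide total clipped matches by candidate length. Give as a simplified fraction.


Reference word counts: {'opened': 2, 'road': 1, 'saw': 2, 'warm': 1}
Checking each candidate word (with clipping):
  'fox' -> not in reference -> no match (matches: 0)
  'road' -> in reference (ref count 1, used 1/1) -> match (matches: 1)
  'saw' -> in reference (ref count 2, used 1/2) -> match (matches: 2)
  'cat' -> not in reference -> no match (matches: 2)
  'fox' -> not in reference -> no match (matches: 2)
  'cat' -> not in reference -> no match (matches: 2)
  'below' -> not in reference -> no match (matches: 2)
  'forest' -> not in reference -> no match (matches: 2)
  'forest' -> not in reference -> no match (matches: 2)
  'saw' -> in reference (ref count 2, used 2/2) -> match (matches: 3)
Clipped matches: 3, Candidate length: 10
Precision = 3/10

3/10


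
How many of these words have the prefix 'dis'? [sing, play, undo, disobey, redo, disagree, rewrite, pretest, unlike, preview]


Checking each word for prefix 'dis':
  'sing' -> no (count: 0)
  'play' -> no (count: 0)
  'undo' -> no (count: 0)
  'disobey' -> YES, starts with 'dis' (count: 1)
  'redo' -> no (count: 1)
  'disagree' -> YES, starts with 'dis' (count: 2)
  'rewrite' -> no (count: 2)
  'pretest' -> no (count: 2)
  'unlike' -> no (count: 2)
  'preview' -> no (count: 2)
Total with prefix 'dis': 2

2


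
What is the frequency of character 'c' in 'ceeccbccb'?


Scanning 'ceeccbccb' for 'c':
  Position 0: 'c' -> MATCH (count: 1)
  Position 3: 'c' -> MATCH (count: 2)
  Position 4: 'c' -> MATCH (count: 3)
  Position 6: 'c' -> MATCH (count: 4)
  Position 7: 'c' -> MATCH (count: 5)
Total occurrences of 'c': 5

5


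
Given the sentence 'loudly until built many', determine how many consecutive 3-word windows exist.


Word trigrams from [4] words:
  Trigram 1: (loudly until built)
  Trigram 2: (until built many)
Total word trigrams: 4 - 2 = 2

2


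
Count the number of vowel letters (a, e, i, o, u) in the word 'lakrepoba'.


Scanning each character of 'lakrepoba':
  Position 1: 'l' -> consonant (running count: 0)
  Position 2: 'a' -> vowel (running count: 1)
  Position 3: 'k' -> consonant (running count: 1)
  Position 4: 'r' -> consonant (running count: 1)
  Position 5: 'e' -> vowel (running count: 2)
  Position 6: 'p' -> consonant (running count: 2)
  Position 7: 'o' -> vowel (running count: 3)
  Position 8: 'b' -> consonant (running count: 3)
  Position 9: 'a' -> vowel (running count: 4)
Total vowels: 4

4


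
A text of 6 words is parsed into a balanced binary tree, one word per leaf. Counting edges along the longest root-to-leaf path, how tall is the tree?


In a balanced binary tree with n leaves the deepest leaf is ceil(log2(n)) edges below the root.
log2(6) = 2.5850
ceil(2.5850) = 3
height (edges) = 3

3


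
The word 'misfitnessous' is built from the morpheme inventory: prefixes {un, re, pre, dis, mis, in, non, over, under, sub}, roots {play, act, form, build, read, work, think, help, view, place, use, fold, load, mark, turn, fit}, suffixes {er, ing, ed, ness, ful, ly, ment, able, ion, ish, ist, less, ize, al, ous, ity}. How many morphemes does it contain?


Segmenting 'misfitnessous' against the inventory:
  'mis' -> prefix (morpheme 1)
  'fit' -> root (morpheme 2)
  'ness' -> suffix (morpheme 3)
  'ous' -> suffix (morpheme 4)
Total morphemes: 4

4


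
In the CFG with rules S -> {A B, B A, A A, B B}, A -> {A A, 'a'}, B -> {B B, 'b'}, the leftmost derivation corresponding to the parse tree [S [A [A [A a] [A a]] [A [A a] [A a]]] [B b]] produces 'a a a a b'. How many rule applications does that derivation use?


Every bracketed nonterminal node [X ...] in the tree is produced by exactly one rule application.
Reading the tree off as a leftmost derivation:
  Step 1: S  =>  A B   (applied S -> A B)
  Step 2: A B  =>  A A B   (applied A -> A A)
  Step 3: A A B  =>  A A A B   (applied A -> A A)
  Step 4: A A A B  =>  a A A B   (applied A -> a)
  Step 5: a A A B  =>  a a A B   (applied A -> a)
  Step 6: a a A B  =>  a a A A B   (applied A -> A A)
  Step 7: a a A A B  =>  a a a A B   (applied A -> a)
  Step 8: a a a A B  =>  a a a a B   (applied A -> a)
  Step 9: a a a a B  =>  a a a a b   (applied B -> b)
Final yield: a a a a b
Total rewrite steps: 9

9


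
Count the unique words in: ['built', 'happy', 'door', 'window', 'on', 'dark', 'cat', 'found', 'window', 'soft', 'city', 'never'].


Listing all tokens and tracking unique types:
  Token 1: 'built' -> NEW (unique so far: 1)
  Token 2: 'happy' -> NEW (unique so far: 2)
  Token 3: 'door' -> NEW (unique so far: 3)
  Token 4: 'window' -> NEW (unique so far: 4)
  Token 5: 'on' -> NEW (unique so far: 5)
  Token 6: 'dark' -> NEW (unique so far: 6)
  Token 7: 'cat' -> NEW (unique so far: 7)
  Token 8: 'found' -> NEW (unique so far: 8)
  Token 9: 'window' -> duplicate (unique so far: 8)
  Token 10: 'soft' -> NEW (unique so far: 9)
  Token 11: 'city' -> NEW (unique so far: 10)
  Token 12: 'never' -> NEW (unique so far: 11)
Unique types: ('built', 'cat', 'city', 'dark', 'door', 'found', 'happy', 'never', 'on', 'soft', 'window')
Vocabulary size: 11

11


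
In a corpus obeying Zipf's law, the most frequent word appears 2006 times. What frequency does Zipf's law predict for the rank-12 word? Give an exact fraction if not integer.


Zipf's law: freq(rank) = f1 / rank
f1 = 2006, rank = 12
freq = 2006 / 12
GCD(2006, 12) = 2
Simplified: 1003/6

1003/6


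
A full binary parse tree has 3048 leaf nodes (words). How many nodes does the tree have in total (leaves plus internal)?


Leaf nodes (terminals): 3048
Internal nodes = n - 1 = 3048 - 1 = 3047
Total = leaves + internal = 3048 + 3047 = 6095

6095


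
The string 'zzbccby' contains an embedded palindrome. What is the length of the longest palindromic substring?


Scanning 'zzbccby' for palindromic substrings.
Substring at positions 2-5: 'bccb'.
Check: reverse('bccb') = 'bccb' -> palindrome confirmed.
Neighbouring characters ('z' / 'y') break symmetry, so it cannot extend further.
No longer palindromic substring exists; longest length = 4

4


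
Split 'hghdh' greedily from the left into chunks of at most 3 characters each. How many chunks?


'hghdh' has 5 characters.
Chunking with max size 3:
  Chunk 1: 'hgh' (positions 0-2)
  Chunk 2: 'dh' (positions 3-4)
Total chunks: ceil(5 / 3) = 2

2


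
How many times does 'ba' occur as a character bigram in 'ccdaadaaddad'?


Scanning 'ccdaadaaddad' for bigram 'ba':
  Position 0: 'cc' -> no
  Position 1: 'cd' -> no
  Position 2: 'da' -> no
  Position 3: 'aa' -> no
  Position 4: 'ad' -> no
  Position 5: 'da' -> no
  Position 6: 'aa' -> no
  Position 7: 'ad' -> no
  Position 8: 'dd' -> no
  Position 9: 'da' -> no
  Position 10: 'ad' -> no
Total matches: 0

0


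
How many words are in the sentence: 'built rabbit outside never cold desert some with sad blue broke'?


Counting words by splitting on spaces:
  Word 1: 'built'
  Word 2: 'rabbit'
  Word 3: 'outside'
  Word 4: 'never'
  Word 5: 'cold'
  Word 6: 'desert'
  Word 7: 'some'
  Word 8: 'with'
  Word 9: 'sad'
  Word 10: 'blue'
  Word 11: 'broke'
Total words: 11

11


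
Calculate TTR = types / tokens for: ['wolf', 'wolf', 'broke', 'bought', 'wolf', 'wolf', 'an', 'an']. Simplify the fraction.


Tokens: 8
Unique types: ('an', 'bought', 'broke', 'wolf') = 4
TTR = 4/8
Simplify: divide both by 4 -> 1/2
TTR = 1/2

1/2


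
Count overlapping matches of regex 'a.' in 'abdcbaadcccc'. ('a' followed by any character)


Pattern: a. means 'a' followed by any character.
Scanning 'abdcbaadcccc' position-by-position:
  Pos 0: window 'ab' -> MATCH
  Pos 1: window 'bd' -> no
  Pos 2: window 'dc' -> no
  Pos 3: window 'cb' -> no
  Pos 4: window 'ba' -> no
  Pos 5: window 'aa' -> MATCH
  Pos 6: window 'ad' -> MATCH
  Pos 7: window 'dc' -> no
  Pos 8: window 'cc' -> no
  Pos 9: window 'cc' -> no
  Pos 10: window 'cc' -> no
  Pos 11: window 'c' -> no
Total matches: 3

3


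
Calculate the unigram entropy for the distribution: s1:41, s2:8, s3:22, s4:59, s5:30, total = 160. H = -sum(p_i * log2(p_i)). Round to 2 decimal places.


Computing entropy H = -sum(p_i * log2(p_i)):
  s1: p = 41/160 = 0.2562, -p*log2(p) = 0.5034
  s2: p = 8/160 = 0.0500, -p*log2(p) = 0.2161
  s3: p = 22/160 = 0.1375, -p*log2(p) = 0.3936
  s4: p = 59/160 = 0.3688, -p*log2(p) = 0.5307
  s5: p = 30/160 = 0.1875, -p*log2(p) = 0.4528
H = sum of terms = 2.0966
Rounded to 2 decimals: 2.10

2.10


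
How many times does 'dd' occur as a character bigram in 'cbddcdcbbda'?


Scanning 'cbddcdcbbda' for bigram 'dd':
  Position 0: 'cb' -> no
  Position 1: 'bd' -> no
  Position 2: 'dd' -> MATCH
  Position 3: 'dc' -> no
  Position 4: 'cd' -> no
  Position 5: 'dc' -> no
  Position 6: 'cb' -> no
  Position 7: 'bb' -> no
  Position 8: 'bd' -> no
  Position 9: 'da' -> no
Total matches: 1

1


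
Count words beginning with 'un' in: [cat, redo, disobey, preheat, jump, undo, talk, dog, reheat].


Checking each word for prefix 'un':
  'cat' -> no (count: 0)
  'redo' -> no (count: 0)
  'disobey' -> no (count: 0)
  'preheat' -> no (count: 0)
  'jump' -> no (count: 0)
  'undo' -> YES, starts with 'un' (count: 1)
  'talk' -> no (count: 1)
  'dog' -> no (count: 1)
  'reheat' -> no (count: 1)
Total with prefix 'un': 1

1


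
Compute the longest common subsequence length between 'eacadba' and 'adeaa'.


DP table for LCS of 'eacadba' and 'adeaa':
       a  d  e  a  a
    0  0  0  0  0  0
  e 0  0  0  1  1  1
  a 0  1  1  1  2  2
  c 0  1  1  1  2  2
  a 0  1  1  1  2  3
  d 0  1  2  2  2  3
  b 0  1  2  2  2  3
  a 0  1  2  2  3  3
LCS: 'eaa'
LCS length = 3

3


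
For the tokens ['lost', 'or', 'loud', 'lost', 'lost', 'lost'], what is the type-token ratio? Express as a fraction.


Tokens: 6
Unique types: ('lost', 'loud', 'or') = 3
TTR = 3/6
Simplify: divide both by 3 -> 1/2
TTR = 1/2

1/2


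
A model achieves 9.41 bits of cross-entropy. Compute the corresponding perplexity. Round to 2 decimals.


Perplexity formula: PP = 2^H
H = 9.41
PP = 2^9.41
Decompose: 2^9.41 = 2^9 * 2^0.41
2^9 = 512, 2^0.41 ~ 1.3286858
PP ~ 512 * 1.3286858 = 680.2871296
Rounded to 2 decimals: 680.29

680.29


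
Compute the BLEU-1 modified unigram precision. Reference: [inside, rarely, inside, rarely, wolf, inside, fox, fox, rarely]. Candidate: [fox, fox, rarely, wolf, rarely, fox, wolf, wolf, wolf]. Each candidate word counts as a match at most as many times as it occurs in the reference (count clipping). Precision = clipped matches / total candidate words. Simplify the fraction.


Reference word counts: {'fox': 2, 'inside': 3, 'rarely': 3, 'wolf': 1}
Checking each candidate word (with clipping):
  'fox' -> in reference (ref count 2, used 1/2) -> match (matches: 1)
  'fox' -> in reference (ref count 2, used 2/2) -> match (matches: 2)
  'rarely' -> in reference (ref count 3, used 1/3) -> match (matches: 3)
  'wolf' -> in reference (ref count 1, used 1/1) -> match (matches: 4)
  'rarely' -> in reference (ref count 3, used 2/3) -> match (matches: 5)
  'fox' -> ref count 2 already used up (2/2) -> clipped, no match (matches: 5)
  'wolf' -> ref count 1 already used up (1/1) -> clipped, no match (matches: 5)
  'wolf' -> ref count 1 already used up (1/1) -> clipped, no match (matches: 5)
  'wolf' -> ref count 1 already used up (1/1) -> clipped, no match (matches: 5)
Clipped matches: 5, Candidate length: 9
Precision = 5/9

5/9
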